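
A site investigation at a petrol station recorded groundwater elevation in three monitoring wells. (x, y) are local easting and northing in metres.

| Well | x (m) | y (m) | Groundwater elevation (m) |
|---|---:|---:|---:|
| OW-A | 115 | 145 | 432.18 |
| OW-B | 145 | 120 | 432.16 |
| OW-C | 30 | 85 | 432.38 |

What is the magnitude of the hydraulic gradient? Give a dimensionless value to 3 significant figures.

0.00192

Differences from OW-A: to OW-B (Δx, Δy, Δh) = (30, -25, -0.02); to OW-C = (-85, -60, +0.20).
Determinant of the coordinate differences = 30·(-60) − (-85)·(-25) = -3925.
∂h/∂x = [(-0.02)·(-60) − (+0.20)·(-25)] / -3925 = -0.001580
∂h/∂y = [30·(+0.20) − (-85)·(-0.02)] / -3925 = -0.001096
|∇h| = √(-0.001580² + -0.001096²) = 0.001923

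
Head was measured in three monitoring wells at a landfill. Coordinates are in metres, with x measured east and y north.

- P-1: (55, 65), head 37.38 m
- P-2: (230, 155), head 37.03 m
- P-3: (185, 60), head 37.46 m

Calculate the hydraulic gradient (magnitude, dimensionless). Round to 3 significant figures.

0.00475

Taking P-1 as reference: P-2−P-1 = (175, 90, -0.35); P-3−P-1 = (130, -5, +0.08).
Determinant of the coordinate differences = 175·(-5) − 130·90 = -12575.
∂h/∂x = [(-0.35)·(-5) − (+0.08)·90] / -12575 = +0.0004334
∂h/∂y = [175·(+0.08) − 130·(-0.35)] / -12575 = -0.004732
|∇h| = √(0.0004334² + -0.004732²) = 0.004752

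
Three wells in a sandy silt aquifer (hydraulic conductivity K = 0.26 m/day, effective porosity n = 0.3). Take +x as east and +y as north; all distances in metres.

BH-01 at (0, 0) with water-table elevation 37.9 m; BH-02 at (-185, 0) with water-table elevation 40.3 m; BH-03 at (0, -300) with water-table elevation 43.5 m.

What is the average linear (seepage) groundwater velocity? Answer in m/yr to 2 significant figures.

7.2 m/yr

∂h/∂x = (40.3 − 37.9) / (-185 − 0) = -0.01297
∂h/∂y = (43.5 − 37.9) / (-300 − 0) = -0.01867
|∇h| = √(-0.01297² + -0.01867²) = 0.02273
Seepage velocity v = K·i/n = 0.26 × 0.02273 / 0.3 = 0.0197 m/day = 7.195 m/yr.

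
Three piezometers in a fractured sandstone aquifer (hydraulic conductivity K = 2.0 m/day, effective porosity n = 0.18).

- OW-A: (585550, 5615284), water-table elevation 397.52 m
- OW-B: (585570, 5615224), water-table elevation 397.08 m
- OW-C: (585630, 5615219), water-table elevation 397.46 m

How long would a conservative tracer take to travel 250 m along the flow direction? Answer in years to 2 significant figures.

Differences from OW-A: to OW-B (Δx, Δy, Δh) = (20, -60, -0.44); to OW-C = (80, -65, -0.06).
Solve a·Δx + b·Δy = Δh: det = 20·(-65) − 80·(-60) = 3500.
∂h/∂x = [(-0.44)·(-65) − (-0.06)·(-60)] / 3500 = +0.007143
∂h/∂y = [20·(-0.06) − 80·(-0.44)] / 3500 = +0.009714
|∇h| = √(0.007143² + 0.009714²) = 0.01206
Seepage velocity v = K·i/n = 2.0 × 0.01206 / 0.18 = 0.134 m/day.
t = 250 / 0.134 = 1866 days = 5.11 years.

5.1 years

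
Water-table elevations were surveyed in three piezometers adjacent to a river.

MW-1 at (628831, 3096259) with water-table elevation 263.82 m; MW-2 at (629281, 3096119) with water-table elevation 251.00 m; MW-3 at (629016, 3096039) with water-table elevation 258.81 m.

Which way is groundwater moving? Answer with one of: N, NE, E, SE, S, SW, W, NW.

Taking MW-1 as reference: MW-2−MW-1 = (450, -140, -12.82); MW-3−MW-1 = (185, -220, -5.01).
Solve a·Δx + b·Δy = Δh: det = 450·(-220) − 185·(-140) = -73100.
∂h/∂x = [(-12.82)·(-220) − (-5.01)·(-140)] / -73100 = -0.02899
∂h/∂y = [450·(-5.01) − 185·(-12.82)] / -73100 = -0.001603
Flow = −∇h = (+0.02899 east, +0.001603 north), which points east.

E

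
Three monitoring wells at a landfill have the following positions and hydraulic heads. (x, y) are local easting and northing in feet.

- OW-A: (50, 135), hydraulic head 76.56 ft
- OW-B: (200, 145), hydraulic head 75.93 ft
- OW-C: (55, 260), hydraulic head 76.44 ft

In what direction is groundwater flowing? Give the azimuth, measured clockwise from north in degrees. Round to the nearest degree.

With h = a·x + b·y + c and OW-A as origin, the differences give:
  150·a + 10·b = -0.63
  5·a + 125·b = -0.12
Eliminate b (×125 and ×10, subtract): 18700·a = -77.550 → a = ∂h/∂x = -0.004147
Back-substitute: b = ∂h/∂y = -0.0007941.
Flow direction (−∇h) has components (+0.004147 E, +0.0007941 N).
Azimuth = atan2(E, N) = atan2(+0.004147, +0.0007941) = 79.2° ≈ 079°.

079°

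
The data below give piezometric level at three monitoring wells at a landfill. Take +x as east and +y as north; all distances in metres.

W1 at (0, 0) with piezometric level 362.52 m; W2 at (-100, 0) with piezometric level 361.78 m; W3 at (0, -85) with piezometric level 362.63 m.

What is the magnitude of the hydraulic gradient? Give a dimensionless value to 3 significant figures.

∂h/∂x = (361.78 − 362.52) / (-100 − 0) = +0.007400
∂h/∂y = (362.63 − 362.52) / (-85 − 0) = -0.001294
|∇h| = √(0.007400² + -0.001294²) = 0.007512

0.00751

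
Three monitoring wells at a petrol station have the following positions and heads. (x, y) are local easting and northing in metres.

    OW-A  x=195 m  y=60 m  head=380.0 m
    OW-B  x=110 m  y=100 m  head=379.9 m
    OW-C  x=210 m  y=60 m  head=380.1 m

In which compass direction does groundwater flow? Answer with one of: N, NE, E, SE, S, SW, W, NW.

Differences from OW-A: to OW-B (Δx, Δy, Δh) = (-85, 40, -0.1); to OW-C = (15, 0, +0.1).
Determinant of the coordinate differences = (-85)·0 − 15·40 = -600.
∂h/∂x = [(-0.1)·0 − (+0.1)·40] / -600 = +0.006667
∂h/∂y = [(-85)·(+0.1) − 15·(-0.1)] / -600 = +0.01167
Flow = −∇h = (-0.006667 east, -0.01167 north), which points southwest.

SW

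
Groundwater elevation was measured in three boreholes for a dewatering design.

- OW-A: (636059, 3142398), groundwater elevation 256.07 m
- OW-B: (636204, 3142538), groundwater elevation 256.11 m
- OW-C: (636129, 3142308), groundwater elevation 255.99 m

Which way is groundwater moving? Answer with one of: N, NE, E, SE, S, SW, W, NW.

SE

Differences from OW-A: to OW-B (Δx, Δy, Δh) = (145, 140, +0.04); to OW-C = (70, -90, -0.08).
Solve a·Δx + b·Δy = Δh: det = 145·(-90) − 70·140 = -22850.
∂h/∂x = [(+0.04)·(-90) − (-0.08)·140] / -22850 = -0.0003326
∂h/∂y = [145·(-0.08) − 70·(+0.04)] / -22850 = +0.0006302
Flow = −∇h = (+0.0003326 east, -0.0006302 north), which points southeast.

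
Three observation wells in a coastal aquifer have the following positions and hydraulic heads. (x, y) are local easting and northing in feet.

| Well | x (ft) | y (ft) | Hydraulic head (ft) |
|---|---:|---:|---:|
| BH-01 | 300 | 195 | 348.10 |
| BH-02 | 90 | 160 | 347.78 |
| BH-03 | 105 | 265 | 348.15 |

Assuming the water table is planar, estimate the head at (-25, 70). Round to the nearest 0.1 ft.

With h = a·x + b·y + c and BH-01 as origin, the differences give:
  (-210)·a + (-35)·b = -0.32
  (-195)·a + 70·b = +0.05
Eliminate b (×70 and ×(-35), subtract): -21525·a = -20.650 → a = ∂h/∂x = +0.0009593
Back-substitute: b = ∂h/∂y = +0.003387.
h(-25, 70) = 348.10 + (+0.0009593)·(-325) + (+0.003387)·(-125) = 348.10 -0.312 -0.423 = 347.365 ft.

347.4 ft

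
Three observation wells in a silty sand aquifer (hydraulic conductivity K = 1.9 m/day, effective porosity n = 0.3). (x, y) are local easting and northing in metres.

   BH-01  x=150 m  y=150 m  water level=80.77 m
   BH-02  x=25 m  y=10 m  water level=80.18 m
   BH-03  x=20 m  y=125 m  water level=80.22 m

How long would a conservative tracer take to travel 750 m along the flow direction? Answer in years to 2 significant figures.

Differences from BH-01: to BH-02 (Δx, Δy, Δh) = (-125, -140, -0.59); to BH-03 = (-130, -25, -0.55).
Determinant of the coordinate differences = (-125)·(-25) − (-130)·(-140) = -15075.
∂h/∂x = [(-0.59)·(-25) − (-0.55)·(-140)] / -15075 = +0.004129
∂h/∂y = [(-125)·(-0.55) − (-130)·(-0.59)] / -15075 = +0.0005274
|∇h| = √(0.004129² + 0.0005274²) = 0.004163
Seepage velocity v = K·i/n = 1.9 × 0.004163 / 0.3 = 0.02637 m/day.
t = 750 / 0.02637 = 2.844e+04 days = 77.9 years.

78 years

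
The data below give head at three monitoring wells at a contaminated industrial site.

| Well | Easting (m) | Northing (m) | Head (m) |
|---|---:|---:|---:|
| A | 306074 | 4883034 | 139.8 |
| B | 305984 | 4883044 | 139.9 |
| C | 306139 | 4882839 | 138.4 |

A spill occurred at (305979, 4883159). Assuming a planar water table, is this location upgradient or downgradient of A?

upgradient

Taking A as reference: B−A = (-90, 10, +0.1); C−A = (65, -195, -1.4).
Solve a·Δx + b·Δy = Δh: det = (-90)·(-195) − 65·10 = 16900.
∂h/∂x = [(+0.1)·(-195) − (-1.4)·10] / 16900 = -0.0003254
∂h/∂y = [(-90)·(-1.4) − 65·(+0.1)] / 16900 = +0.007071
Head at (305979, 4883159) = 139.8 + (-0.0003254)·(-95) + (+0.007071)·(125) = 140.71 m.
That is higher than the 139.8 m at A, so the point is upgradient.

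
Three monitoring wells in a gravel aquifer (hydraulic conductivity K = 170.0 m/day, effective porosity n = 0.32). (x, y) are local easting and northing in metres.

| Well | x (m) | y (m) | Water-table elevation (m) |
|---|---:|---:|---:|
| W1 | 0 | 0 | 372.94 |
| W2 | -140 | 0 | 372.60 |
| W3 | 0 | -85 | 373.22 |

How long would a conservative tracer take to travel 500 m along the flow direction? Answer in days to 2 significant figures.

∂h/∂x = (372.60 − 372.94) / (-140 − 0) = +0.002429
∂h/∂y = (373.22 − 372.94) / (-85 − 0) = -0.003294
|∇h| = √(0.002429² + -0.003294²) = 0.004093
Seepage velocity v = K·i/n = 170.0 × 0.004093 / 0.32 = 2.174 m/day.
t = 500 / 2.174 = 230 days.

230 days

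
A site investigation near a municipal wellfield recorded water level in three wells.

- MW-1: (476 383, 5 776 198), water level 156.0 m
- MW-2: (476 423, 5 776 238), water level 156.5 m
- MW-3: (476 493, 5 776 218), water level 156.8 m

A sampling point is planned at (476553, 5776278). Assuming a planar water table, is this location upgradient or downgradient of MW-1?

Three-point gradient (reference MW-1): Δ to MW-2 = (40, 40, +0.5), Δ to MW-3 = (110, 20, +0.8).
∂h/∂x = +0.006111, ∂h/∂y = +0.006389 (det = -3600).
Head at (476553, 5776278) = 156.0 + (+0.006111)·(170) + (+0.006389)·(80) = 157.55 m.
That is higher than the 156.0 m at MW-1, so the point is upgradient.

upgradient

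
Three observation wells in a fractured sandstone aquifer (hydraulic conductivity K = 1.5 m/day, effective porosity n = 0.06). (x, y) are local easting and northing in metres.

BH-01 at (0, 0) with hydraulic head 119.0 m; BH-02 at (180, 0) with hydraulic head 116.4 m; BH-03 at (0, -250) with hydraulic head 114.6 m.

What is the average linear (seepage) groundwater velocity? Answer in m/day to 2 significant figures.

∂h/∂x = (116.4 − 119.0) / (180 − 0) = -0.01444
∂h/∂y = (114.6 − 119.0) / (-250 − 0) = +0.01760
|∇h| = √(-0.01444² + 0.01760²) = 0.02277
Seepage velocity v = K·i/n = 1.5 × 0.02277 / 0.06 = 0.5693 m/day.

0.57 m/day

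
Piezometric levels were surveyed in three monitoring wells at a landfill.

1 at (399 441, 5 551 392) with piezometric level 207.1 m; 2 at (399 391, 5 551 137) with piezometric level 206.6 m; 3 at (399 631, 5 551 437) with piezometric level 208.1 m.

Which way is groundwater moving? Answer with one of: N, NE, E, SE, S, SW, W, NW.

W

Taking 1 as reference: 2−1 = (-50, -255, -0.5); 3−1 = (190, 45, +1.0).
Determinant of the coordinate differences = (-50)·45 − 190·(-255) = 46200.
∂h/∂x = [(-0.5)·45 − (+1.0)·(-255)] / 46200 = +0.005032
∂h/∂y = [(-50)·(+1.0) − 190·(-0.5)] / 46200 = +0.0009740
Flow = −∇h = (-0.005032 east, -0.0009740 north), which points west.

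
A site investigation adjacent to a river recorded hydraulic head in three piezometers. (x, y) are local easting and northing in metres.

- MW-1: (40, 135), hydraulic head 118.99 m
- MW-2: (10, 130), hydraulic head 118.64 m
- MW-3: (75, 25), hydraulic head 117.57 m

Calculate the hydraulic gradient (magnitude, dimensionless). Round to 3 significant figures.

0.0182

Taking MW-1 as reference: MW-2−MW-1 = (-30, -5, -0.35); MW-3−MW-1 = (35, -110, -1.42).
Determinant of the coordinate differences = (-30)·(-110) − 35·(-5) = 3475.
∂h/∂x = [(-0.35)·(-110) − (-1.42)·(-5)] / 3475 = +0.009036
∂h/∂y = [(-30)·(-1.42) − 35·(-0.35)] / 3475 = +0.01578
|∇h| = √(0.009036² + 0.01578²) = 0.01818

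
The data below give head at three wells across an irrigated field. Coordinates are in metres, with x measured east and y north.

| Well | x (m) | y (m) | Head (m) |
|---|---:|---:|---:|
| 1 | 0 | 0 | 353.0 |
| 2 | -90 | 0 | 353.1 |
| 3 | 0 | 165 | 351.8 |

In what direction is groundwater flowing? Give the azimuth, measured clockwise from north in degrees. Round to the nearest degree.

∂h/∂x = (353.1 − 353.0) / (-90 − 0) = -0.001111
∂h/∂y = (351.8 − 353.0) / (165 − 0) = -0.007273
Flow direction (−∇h) has components (+0.001111 E, +0.007273 N).
Azimuth = atan2(E, N) = atan2(+0.001111, +0.007273) = 8.7° ≈ 009°.

009°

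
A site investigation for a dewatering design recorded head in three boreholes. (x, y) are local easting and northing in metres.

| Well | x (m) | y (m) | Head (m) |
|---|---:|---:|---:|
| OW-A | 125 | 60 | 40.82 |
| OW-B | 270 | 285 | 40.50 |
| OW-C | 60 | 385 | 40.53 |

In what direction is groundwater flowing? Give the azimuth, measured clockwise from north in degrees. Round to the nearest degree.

032°

Taking OW-A as reference: OW-B−OW-A = (145, 225, -0.32); OW-C−OW-A = (-65, 325, -0.29).
Determinant of the coordinate differences = 145·325 − (-65)·225 = 61750.
∂h/∂x = [(-0.32)·325 − (-0.29)·225] / 61750 = -0.0006275
∂h/∂y = [145·(-0.29) − (-65)·(-0.32)] / 61750 = -0.001018
Flow direction (−∇h) has components (+0.0006275 E, +0.001018 N).
Azimuth = atan2(E, N) = atan2(+0.0006275, +0.001018) = 31.7° ≈ 032°.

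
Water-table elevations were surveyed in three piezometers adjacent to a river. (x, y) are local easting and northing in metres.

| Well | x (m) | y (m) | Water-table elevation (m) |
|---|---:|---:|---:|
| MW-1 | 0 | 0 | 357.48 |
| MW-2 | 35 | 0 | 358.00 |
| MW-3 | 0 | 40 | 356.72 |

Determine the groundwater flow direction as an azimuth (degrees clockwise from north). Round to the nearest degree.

∂h/∂x = (358.00 − 357.48) / (35 − 0) = +0.01486
∂h/∂y = (356.72 − 357.48) / (40 − 0) = -0.01900
Flow direction (−∇h) has components (-0.01486 E, +0.01900 N).
Azimuth = atan2(E, N) = atan2(-0.01486, +0.01900) = 322.0° ≈ 322°.

322°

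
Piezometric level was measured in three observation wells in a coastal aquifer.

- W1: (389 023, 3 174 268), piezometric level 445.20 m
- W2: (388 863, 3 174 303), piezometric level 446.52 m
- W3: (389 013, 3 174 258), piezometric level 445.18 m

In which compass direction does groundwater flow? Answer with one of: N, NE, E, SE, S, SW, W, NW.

SE

Three-point gradient (reference W1): Δ to W2 = (-160, 35, +1.32), Δ to W3 = (-10, -10, -0.02).
∂h/∂x = -0.006410, ∂h/∂y = +0.008410 (det = 1950).
Flow = −∇h = (+0.006410 east, -0.008410 north), which points southeast.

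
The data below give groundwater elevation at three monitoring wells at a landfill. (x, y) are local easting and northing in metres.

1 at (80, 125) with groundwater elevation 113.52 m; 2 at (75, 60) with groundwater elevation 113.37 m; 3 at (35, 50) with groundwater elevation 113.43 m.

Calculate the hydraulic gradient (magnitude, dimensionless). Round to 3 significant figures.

Three-point gradient (reference 1): Δ to 2 = (-5, -65, -0.15), Δ to 3 = (-45, -75, -0.09).
∂h/∂x = -0.002118, ∂h/∂y = +0.002471 (det = -2550).
|∇h| = √(-0.002118² + 0.002471²) = 0.003254

0.00325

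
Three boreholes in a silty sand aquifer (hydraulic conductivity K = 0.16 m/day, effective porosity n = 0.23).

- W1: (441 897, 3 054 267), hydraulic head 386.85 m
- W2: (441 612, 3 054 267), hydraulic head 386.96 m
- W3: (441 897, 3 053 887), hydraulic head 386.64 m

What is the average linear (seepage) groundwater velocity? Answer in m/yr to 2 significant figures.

0.17 m/yr

∂h/∂x = (386.96 − 386.85) / (441612 − 441897) = -0.0003860
∂h/∂y = (386.64 − 386.85) / (3053887 − 3054267) = +0.0005526
|∇h| = √(-0.0003860² + 0.0005526²) = 0.0006741
Seepage velocity v = K·i/n = 0.16 × 0.0006741 / 0.23 = 0.0004689 m/day = 0.1713 m/yr.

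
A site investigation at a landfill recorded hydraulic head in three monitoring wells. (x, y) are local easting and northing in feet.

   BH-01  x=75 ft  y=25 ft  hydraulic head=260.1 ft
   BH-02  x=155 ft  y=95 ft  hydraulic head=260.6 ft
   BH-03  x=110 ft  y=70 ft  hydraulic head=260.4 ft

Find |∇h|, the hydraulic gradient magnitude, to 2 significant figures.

0.0058

With h = a·x + b·y + c and BH-01 as origin, the differences give:
  80·a + 70·b = +0.5
  35·a + 45·b = +0.3
Eliminate b (×45 and ×70, subtract): 1150·a = 1.50 → a = ∂h/∂x = +0.001304
Back-substitute: b = ∂h/∂y = +0.005652.
|∇h| = √(0.001304² + 0.005652²) = 0.0058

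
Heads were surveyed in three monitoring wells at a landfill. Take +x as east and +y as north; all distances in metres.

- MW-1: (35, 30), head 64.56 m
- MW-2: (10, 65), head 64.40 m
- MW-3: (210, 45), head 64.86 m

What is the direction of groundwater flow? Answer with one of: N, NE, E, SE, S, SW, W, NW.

NW

With h = a·x + b·y + c and MW-1 as origin, the differences give:
  (-25)·a + 35·b = -0.16
  175·a + 15·b = +0.30
Eliminate b (×15 and ×35, subtract): -6500·a = -12.900 → a = ∂h/∂x = +0.001985
Back-substitute: b = ∂h/∂y = -0.003154.
Flow = −∇h = (-0.001985 east, +0.003154 north), which points northwest.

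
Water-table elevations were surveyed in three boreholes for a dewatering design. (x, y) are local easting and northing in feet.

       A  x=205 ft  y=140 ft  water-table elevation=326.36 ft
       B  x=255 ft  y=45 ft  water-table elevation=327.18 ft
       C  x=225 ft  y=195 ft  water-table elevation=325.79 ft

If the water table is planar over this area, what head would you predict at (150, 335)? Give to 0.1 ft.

324.6 ft

Differences from A: to B (Δx, Δy, Δh) = (50, -95, +0.82); to C = (20, 55, -0.57).
Solve a·Δx + b·Δy = Δh: det = 50·55 − 20·(-95) = 4650.
∂h/∂x = [(+0.82)·55 − (-0.57)·(-95)] / 4650 = -0.001946
∂h/∂y = [50·(-0.57) − 20·(+0.82)] / 4650 = -0.009656
h(150, 335) = 326.36 + (-0.001946)·(-55) + (-0.009656)·(195) = 326.36 +0.107 -1.883 = 324.584 ft.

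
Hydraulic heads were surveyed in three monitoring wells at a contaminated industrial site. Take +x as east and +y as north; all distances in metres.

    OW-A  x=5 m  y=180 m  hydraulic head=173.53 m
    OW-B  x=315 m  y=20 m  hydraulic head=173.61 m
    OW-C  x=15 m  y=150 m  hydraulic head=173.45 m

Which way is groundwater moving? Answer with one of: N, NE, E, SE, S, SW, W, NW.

Differences from OW-A: to OW-B (Δx, Δy, Δh) = (310, -160, +0.08); to OW-C = (10, -30, -0.08).
Determinant of the coordinate differences = 310·(-30) − 10·(-160) = -7700.
∂h/∂x = [(+0.08)·(-30) − (-0.08)·(-160)] / -7700 = +0.001974
∂h/∂y = [310·(-0.08) − 10·(+0.08)] / -7700 = +0.003325
Flow = −∇h = (-0.001974 east, -0.003325 north), which points southwest.

SW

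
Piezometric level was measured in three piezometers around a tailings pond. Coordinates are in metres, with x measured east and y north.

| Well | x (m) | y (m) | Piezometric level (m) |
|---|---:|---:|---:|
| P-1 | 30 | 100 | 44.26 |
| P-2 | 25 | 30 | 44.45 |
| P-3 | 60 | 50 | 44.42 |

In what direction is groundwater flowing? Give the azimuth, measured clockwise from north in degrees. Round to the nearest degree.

Taking P-1 as reference: P-2−P-1 = (-5, -70, +0.19); P-3−P-1 = (30, -50, +0.16).
Solve a·Δx + b·Δy = Δh: det = (-5)·(-50) − 30·(-70) = 2350.
∂h/∂x = [(+0.19)·(-50) − (+0.16)·(-70)] / 2350 = +0.0007234
∂h/∂y = [(-5)·(+0.16) − 30·(+0.19)] / 2350 = -0.002766
Flow direction (−∇h) has components (-0.0007234 E, +0.002766 N).
Azimuth = atan2(E, N) = atan2(-0.0007234, +0.002766) = 345.3° ≈ 345°.

345°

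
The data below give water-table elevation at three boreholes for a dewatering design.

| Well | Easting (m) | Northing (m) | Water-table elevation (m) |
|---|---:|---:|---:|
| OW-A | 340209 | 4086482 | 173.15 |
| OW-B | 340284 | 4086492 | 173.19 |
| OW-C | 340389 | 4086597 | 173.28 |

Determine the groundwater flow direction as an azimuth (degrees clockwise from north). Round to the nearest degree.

232°

Differences from OW-A: to OW-B (Δx, Δy, Δh) = (75, 10, +0.04); to OW-C = (180, 115, +0.13).
Determinant of the coordinate differences = 75·115 − 180·10 = 6825.
∂h/∂x = [(+0.04)·115 − (+0.13)·10] / 6825 = +0.0004835
∂h/∂y = [75·(+0.13) − 180·(+0.04)] / 6825 = +0.0003736
Flow direction (−∇h) has components (-0.0004835 E, -0.0003736 N).
Azimuth = atan2(E, N) = atan2(-0.0004835, -0.0003736) = 232.3° ≈ 232°.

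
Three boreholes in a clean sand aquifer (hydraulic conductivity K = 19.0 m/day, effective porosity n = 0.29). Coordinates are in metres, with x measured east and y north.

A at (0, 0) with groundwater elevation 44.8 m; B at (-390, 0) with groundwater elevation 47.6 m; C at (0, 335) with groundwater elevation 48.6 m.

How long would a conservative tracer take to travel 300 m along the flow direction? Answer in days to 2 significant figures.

∂h/∂x = (47.6 − 44.8) / (-390 − 0) = -0.007179
∂h/∂y = (48.6 − 44.8) / (335 − 0) = +0.01134
|∇h| = √(-0.007179² + 0.01134²) = 0.01342
Seepage velocity v = K·i/n = 19.0 × 0.01342 / 0.29 = 0.8792 m/day.
t = 300 / 0.8792 = 341.2 days.

340 days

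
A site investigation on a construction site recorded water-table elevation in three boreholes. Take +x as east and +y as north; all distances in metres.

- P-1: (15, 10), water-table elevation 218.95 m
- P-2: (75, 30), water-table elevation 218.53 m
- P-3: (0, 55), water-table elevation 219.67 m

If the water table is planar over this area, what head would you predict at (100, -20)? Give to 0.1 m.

217.6 m

With h = a·x + b·y + c and P-1 as origin, the differences give:
  60·a + 20·b = -0.42
  (-15)·a + 45·b = +0.72
Eliminate b (×45 and ×20, subtract): 3000·a = -33.300 → a = ∂h/∂x = -0.01110
Back-substitute: b = ∂h/∂y = +0.01230.
h(100, -20) = 218.95 + (-0.01110)·(85) + (+0.01230)·(-30) = 218.95 -0.943 -0.369 = 217.637 m.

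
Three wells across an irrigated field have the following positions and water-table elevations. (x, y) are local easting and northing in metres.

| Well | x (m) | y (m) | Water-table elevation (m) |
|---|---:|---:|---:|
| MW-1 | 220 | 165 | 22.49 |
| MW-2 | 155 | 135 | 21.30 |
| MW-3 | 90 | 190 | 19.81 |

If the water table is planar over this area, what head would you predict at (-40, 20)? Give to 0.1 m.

17.8 m

Three-point gradient (reference MW-1): Δ to MW-2 = (-65, -30, -1.19), Δ to MW-3 = (-130, 25, -2.68).
∂h/∂x = +0.01994, ∂h/∂y = -0.003529 (det = -5525).
h(-40, 20) = 22.49 + (+0.01994)·(-260) + (-0.003529)·(-145) = 22.49 -5.184 +0.512 = 17.818 m.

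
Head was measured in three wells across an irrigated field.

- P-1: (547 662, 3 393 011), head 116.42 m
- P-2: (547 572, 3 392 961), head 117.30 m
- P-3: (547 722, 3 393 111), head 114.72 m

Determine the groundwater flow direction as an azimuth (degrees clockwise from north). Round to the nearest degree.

Three-point gradient (reference P-1): Δ to P-2 = (-90, -50, +0.88), Δ to P-3 = (60, 100, -1.70).
∂h/∂x = -0.0005000, ∂h/∂y = -0.01670 (det = -6000).
Flow direction (−∇h) has components (+0.0005000 E, +0.01670 N).
Azimuth = atan2(E, N) = atan2(+0.0005000, +0.01670) = 1.7° ≈ 002°.

002°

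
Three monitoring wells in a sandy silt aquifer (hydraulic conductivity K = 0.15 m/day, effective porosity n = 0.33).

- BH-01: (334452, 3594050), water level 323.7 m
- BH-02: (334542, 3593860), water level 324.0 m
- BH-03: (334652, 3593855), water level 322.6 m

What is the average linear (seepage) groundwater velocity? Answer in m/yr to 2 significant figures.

2.5 m/yr

Three-point gradient (reference BH-01): Δ to BH-02 = (90, -190, +0.3), Δ to BH-03 = (200, -195, -1.1).
∂h/∂x = -0.01308, ∂h/∂y = -0.007775 (det = 20450).
|∇h| = √(-0.01308² + -0.007775²) = 0.01522
Seepage velocity v = K·i/n = 0.15 × 0.01522 / 0.33 = 0.006918 m/day = 2.527 m/yr.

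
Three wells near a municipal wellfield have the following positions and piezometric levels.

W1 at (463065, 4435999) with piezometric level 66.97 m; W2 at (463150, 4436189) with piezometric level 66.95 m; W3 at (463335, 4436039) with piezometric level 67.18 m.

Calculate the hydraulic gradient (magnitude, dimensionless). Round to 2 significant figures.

Differences from W1: to W2 (Δx, Δy, Δh) = (85, 190, -0.02); to W3 = (270, 40, +0.21).
Solve a·Δx + b·Δy = Δh: det = 85·40 − 270·190 = -47900.
∂h/∂x = [(-0.02)·40 − (+0.21)·190] / -47900 = +0.0008497
∂h/∂y = [85·(+0.21) − 270·(-0.02)] / -47900 = -0.0004854
|∇h| = √(0.0008497² + -0.0004854²) = 0.0009786

0.00098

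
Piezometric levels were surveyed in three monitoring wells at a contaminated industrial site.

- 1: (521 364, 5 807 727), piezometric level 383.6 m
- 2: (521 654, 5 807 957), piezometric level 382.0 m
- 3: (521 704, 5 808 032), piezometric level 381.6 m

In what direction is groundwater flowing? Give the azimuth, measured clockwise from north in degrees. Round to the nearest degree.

With h = a·x + b·y + c and 1 as origin, the differences give:
  290·a + 230·b = -1.6
  340·a + 305·b = -2.0
Eliminate b (×305 and ×230, subtract): 10250·a = -28.00 → a = ∂h/∂x = -0.002732
Back-substitute: b = ∂h/∂y = -0.003512.
Flow direction (−∇h) has components (+0.002732 E, +0.003512 N).
Azimuth = atan2(E, N) = atan2(+0.002732, +0.003512) = 37.9° ≈ 038°.

038°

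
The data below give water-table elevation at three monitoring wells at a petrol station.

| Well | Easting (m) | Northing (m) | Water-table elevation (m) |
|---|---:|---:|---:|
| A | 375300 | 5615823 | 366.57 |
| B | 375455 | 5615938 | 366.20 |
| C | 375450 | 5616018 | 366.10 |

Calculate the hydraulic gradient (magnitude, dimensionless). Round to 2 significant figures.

Differences from A: to B (Δx, Δy, Δh) = (155, 115, -0.37); to C = (150, 195, -0.47).
Solve a·Δx + b·Δy = Δh: det = 155·195 − 150·115 = 12975.
∂h/∂x = [(-0.37)·195 − (-0.47)·115] / 12975 = -0.001395
∂h/∂y = [155·(-0.47) − 150·(-0.37)] / 12975 = -0.001337
|∇h| = √(-0.001395² + -0.001337²) = 0.001932

0.0019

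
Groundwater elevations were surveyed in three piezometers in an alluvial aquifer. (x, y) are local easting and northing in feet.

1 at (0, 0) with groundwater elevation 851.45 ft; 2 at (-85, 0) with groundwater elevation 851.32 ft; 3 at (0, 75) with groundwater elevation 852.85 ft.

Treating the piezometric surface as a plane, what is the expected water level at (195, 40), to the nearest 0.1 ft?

∂h/∂x = (851.32 − 851.45) / (-85 − 0) = +0.001529
∂h/∂y = (852.85 − 851.45) / (75 − 0) = +0.01867
h(195, 40) = 851.45 + (+0.001529)·(195) + (+0.01867)·(40) = 851.45 +0.298 +0.747 = 852.495 ft.

852.5 ft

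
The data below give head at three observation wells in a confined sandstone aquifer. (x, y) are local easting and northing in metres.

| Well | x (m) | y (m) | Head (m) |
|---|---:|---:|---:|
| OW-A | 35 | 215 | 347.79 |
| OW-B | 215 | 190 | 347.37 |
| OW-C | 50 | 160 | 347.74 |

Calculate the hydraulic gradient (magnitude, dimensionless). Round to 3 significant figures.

0.00231

Three-point gradient (reference OW-A): Δ to OW-B = (180, -25, -0.42), Δ to OW-C = (15, -55, -0.05).
∂h/∂x = -0.002294, ∂h/∂y = +0.0002835 (det = -9525).
|∇h| = √(-0.002294² + 0.0002835²) = 0.002311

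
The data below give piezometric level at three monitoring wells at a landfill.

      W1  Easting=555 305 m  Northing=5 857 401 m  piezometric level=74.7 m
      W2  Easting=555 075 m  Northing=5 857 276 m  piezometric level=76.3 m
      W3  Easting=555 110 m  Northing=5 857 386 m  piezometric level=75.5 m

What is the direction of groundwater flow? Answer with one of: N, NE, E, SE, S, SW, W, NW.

Differences from W1: to W2 (Δx, Δy, Δh) = (-230, -125, +1.6); to W3 = (-195, -15, +0.8).
Determinant of the coordinate differences = (-230)·(-15) − (-195)·(-125) = -20925.
∂h/∂x = [(+1.6)·(-15) − (+0.8)·(-125)] / -20925 = -0.003632
∂h/∂y = [(-230)·(+0.8) − (-195)·(+1.6)] / -20925 = -0.006117
Flow = −∇h = (+0.003632 east, +0.006117 north), which points northeast.

NE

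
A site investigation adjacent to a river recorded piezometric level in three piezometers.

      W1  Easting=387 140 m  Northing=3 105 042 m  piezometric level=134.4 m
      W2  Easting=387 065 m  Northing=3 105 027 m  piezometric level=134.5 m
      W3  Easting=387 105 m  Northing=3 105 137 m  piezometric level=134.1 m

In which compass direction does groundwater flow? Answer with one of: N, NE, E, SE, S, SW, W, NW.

N

With h = a·x + b·y + c and W1 as origin, the differences give:
  (-75)·a + (-15)·b = +0.1
  (-35)·a + 95·b = -0.3
Eliminate b (×95 and ×(-15), subtract): -7650·a = 5.00 → a = ∂h/∂x = -0.0006536
Back-substitute: b = ∂h/∂y = -0.003399.
Flow = −∇h = (+0.0006536 east, +0.003399 north), which points north.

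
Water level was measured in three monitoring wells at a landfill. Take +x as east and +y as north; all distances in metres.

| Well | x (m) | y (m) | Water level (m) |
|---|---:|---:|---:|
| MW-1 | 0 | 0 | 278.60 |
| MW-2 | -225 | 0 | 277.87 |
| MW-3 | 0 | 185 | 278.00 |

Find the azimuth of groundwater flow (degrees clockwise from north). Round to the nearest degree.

315°

∂h/∂x = (277.87 − 278.60) / (-225 − 0) = +0.003244
∂h/∂y = (278.00 − 278.60) / (185 − 0) = -0.003243
Flow direction (−∇h) has components (-0.003244 E, +0.003243 N).
Azimuth = atan2(E, N) = atan2(-0.003244, +0.003243) = 315.0° ≈ 315°.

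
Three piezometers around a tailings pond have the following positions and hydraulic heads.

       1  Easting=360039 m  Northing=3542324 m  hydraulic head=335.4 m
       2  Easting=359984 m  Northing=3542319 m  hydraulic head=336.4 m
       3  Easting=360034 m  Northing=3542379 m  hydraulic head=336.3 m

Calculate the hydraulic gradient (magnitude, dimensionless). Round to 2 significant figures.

With h = a·x + b·y + c and 1 as origin, the differences give:
  (-55)·a + (-5)·b = +1.0
  (-5)·a + 55·b = +0.9
Eliminate b (×55 and ×(-5), subtract): -3050·a = 59.50 → a = ∂h/∂x = -0.01951
Back-substitute: b = ∂h/∂y = +0.01459.
|∇h| = √(-0.01951² + 0.01459²) = 0.02436

0.024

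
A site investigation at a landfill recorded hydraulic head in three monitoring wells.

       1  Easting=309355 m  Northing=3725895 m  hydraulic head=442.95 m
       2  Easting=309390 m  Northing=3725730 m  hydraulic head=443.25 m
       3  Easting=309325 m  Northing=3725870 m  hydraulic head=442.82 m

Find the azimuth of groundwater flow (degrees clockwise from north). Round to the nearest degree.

Taking 1 as reference: 2−1 = (35, -165, +0.30); 3−1 = (-30, -25, -0.13).
Solve a·Δx + b·Δy = Δh: det = 35·(-25) − (-30)·(-165) = -5825.
∂h/∂x = [(+0.30)·(-25) − (-0.13)·(-165)] / -5825 = +0.004970
∂h/∂y = [35·(-0.13) − (-30)·(+0.30)] / -5825 = -0.0007639
Flow direction (−∇h) has components (-0.004970 E, +0.0007639 N).
Azimuth = atan2(E, N) = atan2(-0.004970, +0.0007639) = 278.7° ≈ 279°.

279°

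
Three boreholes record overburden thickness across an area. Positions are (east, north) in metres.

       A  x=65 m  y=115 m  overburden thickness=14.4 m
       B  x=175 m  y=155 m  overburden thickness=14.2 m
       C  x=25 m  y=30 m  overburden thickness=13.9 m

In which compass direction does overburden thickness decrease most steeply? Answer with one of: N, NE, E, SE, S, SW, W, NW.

With d = a·x + b·y + c and A as origin, the differences give:
  110·a + 40·b = -0.2
  (-40)·a + (-85)·b = -0.5
Eliminate b (×(-85) and ×40, subtract): -7750·a = 37.00 → a = ∂d/∂x = -0.004774
Back-substitute: b = ∂d/∂y = +0.008129.
Steepest decrease is along −∇f = (+0.004774 E, -0.008129 N) → southeast.

SE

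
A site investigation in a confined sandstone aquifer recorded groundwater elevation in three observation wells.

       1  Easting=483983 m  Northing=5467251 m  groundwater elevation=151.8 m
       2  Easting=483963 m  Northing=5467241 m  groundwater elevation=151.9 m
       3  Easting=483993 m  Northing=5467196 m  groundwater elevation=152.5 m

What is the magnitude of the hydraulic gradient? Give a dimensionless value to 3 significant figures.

0.0126

Differences from 1: to 2 (Δx, Δy, Δh) = (-20, -10, +0.1); to 3 = (10, -55, +0.7).
Solve a·Δx + b·Δy = Δh: det = (-20)·(-55) − 10·(-10) = 1200.
∂h/∂x = [(+0.1)·(-55) − (+0.7)·(-10)] / 1200 = +0.001250
∂h/∂y = [(-20)·(+0.7) − 10·(+0.1)] / 1200 = -0.01250
|∇h| = √(0.001250² + -0.01250²) = 0.01256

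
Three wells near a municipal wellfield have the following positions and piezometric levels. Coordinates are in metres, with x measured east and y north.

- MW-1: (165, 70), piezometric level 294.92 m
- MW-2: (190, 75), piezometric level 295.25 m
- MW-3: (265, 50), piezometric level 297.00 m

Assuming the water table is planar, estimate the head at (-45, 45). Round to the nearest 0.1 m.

Three-point gradient (reference MW-1): Δ to MW-2 = (25, 5, +0.33), Δ to MW-3 = (100, -20, +2.08).
∂h/∂x = +0.01700, ∂h/∂y = -0.01900 (det = -1000).
h(-45, 45) = 294.92 + (+0.01700)·(-210) + (-0.01900)·(-25) = 294.92 -3.570 +0.475 = 291.825 m.

291.8 m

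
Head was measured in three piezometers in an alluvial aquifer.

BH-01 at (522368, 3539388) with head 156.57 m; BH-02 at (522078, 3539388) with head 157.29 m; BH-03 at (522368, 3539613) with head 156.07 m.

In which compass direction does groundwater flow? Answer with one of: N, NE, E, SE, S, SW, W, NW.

NE

∂h/∂x = (157.29 − 156.57) / (522078 − 522368) = -0.002483
∂h/∂y = (156.07 − 156.57) / (3539613 − 3539388) = -0.002222
Flow = −∇h = (+0.002483 east, +0.002222 north), which points northeast.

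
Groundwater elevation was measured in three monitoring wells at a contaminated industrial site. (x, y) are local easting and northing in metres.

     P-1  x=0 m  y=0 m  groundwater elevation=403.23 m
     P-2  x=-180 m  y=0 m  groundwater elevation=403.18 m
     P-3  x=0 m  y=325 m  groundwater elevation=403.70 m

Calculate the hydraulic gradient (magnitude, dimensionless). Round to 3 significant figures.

0.00147

∂h/∂x = (403.18 − 403.23) / (-180 − 0) = +0.0002778
∂h/∂y = (403.70 − 403.23) / (325 − 0) = +0.001446
|∇h| = √(0.0002778² + 0.001446²) = 0.001472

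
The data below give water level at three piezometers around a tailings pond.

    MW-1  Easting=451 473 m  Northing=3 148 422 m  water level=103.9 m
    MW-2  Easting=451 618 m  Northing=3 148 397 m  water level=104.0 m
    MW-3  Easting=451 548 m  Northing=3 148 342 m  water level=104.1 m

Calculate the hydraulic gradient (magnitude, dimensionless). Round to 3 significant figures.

Differences from MW-1: to MW-2 (Δx, Δy, Δh) = (145, -25, +0.1); to MW-3 = (75, -80, +0.2).
Determinant of the coordinate differences = 145·(-80) − 75·(-25) = -9725.
∂h/∂x = [(+0.1)·(-80) − (+0.2)·(-25)] / -9725 = +0.0003085
∂h/∂y = [145·(+0.2) − 75·(+0.1)] / -9725 = -0.002211
|∇h| = √(0.0003085² + -0.002211²) = 0.002232

0.00223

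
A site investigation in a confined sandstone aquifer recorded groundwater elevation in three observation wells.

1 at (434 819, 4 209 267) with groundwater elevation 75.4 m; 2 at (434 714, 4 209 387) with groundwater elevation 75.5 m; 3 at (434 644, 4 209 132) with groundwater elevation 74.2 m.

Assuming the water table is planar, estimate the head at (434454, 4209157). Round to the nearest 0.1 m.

Differences from 1: to 2 (Δx, Δy, Δh) = (-105, 120, +0.1); to 3 = (-175, -135, -1.2).
Solve a·Δx + b·Δy = Δh: det = (-105)·(-135) − (-175)·120 = 35175.
∂h/∂x = [(+0.1)·(-135) − (-1.2)·120] / 35175 = +0.003710
∂h/∂y = [(-105)·(-1.2) − (-175)·(+0.1)] / 35175 = +0.004080
h(434454, 4209157) = 75.4 + (+0.003710)·(-365) + (+0.004080)·(-110) = 75.4 -1.354 -0.449 = 73.597 m.

73.6 m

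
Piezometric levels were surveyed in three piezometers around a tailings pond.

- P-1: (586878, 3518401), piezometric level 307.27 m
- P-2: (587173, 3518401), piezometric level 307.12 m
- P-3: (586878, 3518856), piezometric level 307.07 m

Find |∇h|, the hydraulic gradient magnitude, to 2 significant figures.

0.00067

∂h/∂x = (307.12 − 307.27) / (587173 − 586878) = -0.0005085
∂h/∂y = (307.07 − 307.27) / (3518856 − 3518401) = -0.0004396
|∇h| = √(-0.0005085² + -0.0004396²) = 0.0006722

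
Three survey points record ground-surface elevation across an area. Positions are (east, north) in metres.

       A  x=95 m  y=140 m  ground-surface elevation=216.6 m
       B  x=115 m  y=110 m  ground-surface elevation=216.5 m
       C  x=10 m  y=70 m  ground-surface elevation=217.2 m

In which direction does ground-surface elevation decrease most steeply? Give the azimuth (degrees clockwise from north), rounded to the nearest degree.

Differences from A: to B (Δx, Δy, Δh) = (20, -30, -0.1); to C = (-85, -70, +0.6).
Determinant of the coordinate differences = 20·(-70) − (-85)·(-30) = -3950.
∂z/∂x = [(-0.1)·(-70) − (+0.6)·(-30)] / -3950 = -0.006329
∂z/∂y = [20·(+0.6) − (-85)·(-0.1)] / -3950 = -0.0008861
Steepest decrease is along −∇f: components (+0.006329 E, +0.0008861 N).
Azimuth = atan2(+0.006329, +0.0008861) = 82.0° ≈ 082°.

082°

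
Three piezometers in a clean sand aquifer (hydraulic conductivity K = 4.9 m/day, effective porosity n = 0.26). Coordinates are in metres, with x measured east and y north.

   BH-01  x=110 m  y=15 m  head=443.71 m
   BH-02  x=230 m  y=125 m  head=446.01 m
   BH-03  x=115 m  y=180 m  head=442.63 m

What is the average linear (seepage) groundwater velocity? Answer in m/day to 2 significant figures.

0.51 m/day

Differences from BH-01: to BH-02 (Δx, Δy, Δh) = (120, 110, +2.30); to BH-03 = (5, 165, -1.08).
Solve a·Δx + b·Δy = Δh: det = 120·165 − 5·110 = 19250.
∂h/∂x = [(+2.30)·165 − (-1.08)·110] / 19250 = +0.02589
∂h/∂y = [120·(-1.08) − 5·(+2.30)] / 19250 = -0.007330
|∇h| = √(0.02589² + -0.007330²) = 0.02691
Seepage velocity v = K·i/n = 4.9 × 0.02691 / 0.26 = 0.5071 m/day.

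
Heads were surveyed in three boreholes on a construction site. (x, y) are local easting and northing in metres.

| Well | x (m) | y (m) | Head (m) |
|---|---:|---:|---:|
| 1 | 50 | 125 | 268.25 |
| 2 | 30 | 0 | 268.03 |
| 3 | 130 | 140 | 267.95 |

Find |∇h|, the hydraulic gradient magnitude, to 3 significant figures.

0.00486

Taking 1 as reference: 2−1 = (-20, -125, -0.22); 3−1 = (80, 15, -0.30).
Solve a·Δx + b·Δy = Δh: det = (-20)·15 − 80·(-125) = 9700.
∂h/∂x = [(-0.22)·15 − (-0.30)·(-125)] / 9700 = -0.004206
∂h/∂y = [(-20)·(-0.30) − 80·(-0.22)] / 9700 = +0.002433
|∇h| = √(-0.004206² + 0.002433²) = 0.004859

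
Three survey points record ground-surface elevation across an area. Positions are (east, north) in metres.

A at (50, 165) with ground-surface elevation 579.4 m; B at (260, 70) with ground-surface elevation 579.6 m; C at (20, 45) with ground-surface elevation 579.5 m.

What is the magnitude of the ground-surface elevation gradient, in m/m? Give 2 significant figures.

Differences from A: to B (Δx, Δy, Δh) = (210, -95, +0.2); to C = (-30, -120, +0.1).
Determinant of the coordinate differences = 210·(-120) − (-30)·(-95) = -28050.
∂z/∂x = [(+0.2)·(-120) − (+0.1)·(-95)] / -28050 = +0.0005169
∂z/∂y = [210·(+0.1) − (-30)·(+0.2)] / -28050 = -0.0009626
|∇f| = √(0.0005169² + -0.0009626²) = 0.001093 m/m

0.0011 m/m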